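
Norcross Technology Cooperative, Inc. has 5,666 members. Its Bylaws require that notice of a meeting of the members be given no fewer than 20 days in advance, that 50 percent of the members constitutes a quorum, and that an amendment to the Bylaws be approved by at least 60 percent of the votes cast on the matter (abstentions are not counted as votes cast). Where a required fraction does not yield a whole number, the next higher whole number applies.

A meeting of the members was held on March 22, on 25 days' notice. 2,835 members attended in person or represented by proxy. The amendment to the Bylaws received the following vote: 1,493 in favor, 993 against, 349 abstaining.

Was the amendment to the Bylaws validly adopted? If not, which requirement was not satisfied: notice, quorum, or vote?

Notice: 25 days given; 20 required. Satisfied.
Quorum: 50% of 5,666 = 2,833; 2,835 present. Satisfied.
Vote: requires three-fifths of the votes cast (2,835 − 349 abstaining = 2,486); 3/5 of 2486 = 1491.60, rounded up to 1492, so 1,492 needed; 1,493 in favor. Satisfied.

Valid — all requirements satisfied.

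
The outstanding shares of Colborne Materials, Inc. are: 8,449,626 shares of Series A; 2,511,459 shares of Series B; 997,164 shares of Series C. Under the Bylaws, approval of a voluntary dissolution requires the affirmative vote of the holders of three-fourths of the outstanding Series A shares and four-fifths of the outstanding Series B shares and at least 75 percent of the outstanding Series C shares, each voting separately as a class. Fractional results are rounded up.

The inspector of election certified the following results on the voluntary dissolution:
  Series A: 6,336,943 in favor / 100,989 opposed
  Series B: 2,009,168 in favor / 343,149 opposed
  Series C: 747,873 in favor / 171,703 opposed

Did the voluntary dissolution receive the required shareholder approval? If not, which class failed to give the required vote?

Not approved — the Series A shares did not give the required vote.

Series A: 3/4 of 8449626 = 6337219.50, rounded up to 6337220; 6,337,220 required, 6,336,943 in favor — not approved.
Series B: 4/5 of 2511459 = 2009167.20, rounded up to 2009168; 2,009,168 required, 2,009,168 in favor — approved.
Series C: 3/4 of 997164 = 747873; 747,873 required, 747,873 in favor — approved.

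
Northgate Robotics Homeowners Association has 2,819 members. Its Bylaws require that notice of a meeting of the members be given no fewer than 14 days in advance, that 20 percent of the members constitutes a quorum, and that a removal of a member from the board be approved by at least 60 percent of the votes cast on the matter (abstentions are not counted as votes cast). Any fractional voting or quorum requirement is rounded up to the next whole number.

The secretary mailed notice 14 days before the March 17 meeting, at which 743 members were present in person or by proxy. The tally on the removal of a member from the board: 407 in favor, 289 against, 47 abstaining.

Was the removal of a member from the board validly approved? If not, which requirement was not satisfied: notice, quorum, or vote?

Notice: 14 days given; 14 required. Satisfied.
Quorum: 20% of 2,819 = 563.80, rounded up to 564; 743 present. Satisfied.
Vote: requires three-fifths of the votes cast (743 − 47 abstaining = 696); 3/5 of 696 = 417.60, rounded up to 418, so 418 needed; 407 in favor. Not satisfied.

Invalid — vote requirement not satisfied.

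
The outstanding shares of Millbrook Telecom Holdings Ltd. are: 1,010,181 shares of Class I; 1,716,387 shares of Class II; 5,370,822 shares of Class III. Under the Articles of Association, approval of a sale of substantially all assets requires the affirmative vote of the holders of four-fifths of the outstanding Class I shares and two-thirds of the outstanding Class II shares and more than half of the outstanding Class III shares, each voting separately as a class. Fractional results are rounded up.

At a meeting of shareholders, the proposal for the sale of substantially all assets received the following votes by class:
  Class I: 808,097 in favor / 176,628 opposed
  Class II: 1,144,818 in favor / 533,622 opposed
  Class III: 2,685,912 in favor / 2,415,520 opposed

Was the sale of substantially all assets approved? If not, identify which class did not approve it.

Not approved — the Class I shares did not give the required vote.

Class I: 4/5 of 1010181 = 808144.80, rounded up to 808145; 808,145 required, 808,097 in favor — not approved.
Class II: 2/3 of 1716387 = 1144258; 1,144,258 required, 1,144,818 in favor — approved.
Class III: a majority of 5370822 is 2685412; 2,685,412 required, 2,685,912 in favor — approved.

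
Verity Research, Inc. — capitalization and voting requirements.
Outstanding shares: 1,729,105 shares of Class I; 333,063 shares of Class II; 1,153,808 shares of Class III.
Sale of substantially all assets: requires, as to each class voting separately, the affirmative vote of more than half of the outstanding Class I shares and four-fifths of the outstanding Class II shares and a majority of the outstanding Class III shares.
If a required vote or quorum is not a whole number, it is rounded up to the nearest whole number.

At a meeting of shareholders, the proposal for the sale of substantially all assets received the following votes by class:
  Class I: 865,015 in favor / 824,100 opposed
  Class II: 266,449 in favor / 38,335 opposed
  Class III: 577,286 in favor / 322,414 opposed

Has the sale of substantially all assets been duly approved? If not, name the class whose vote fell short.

Class I: a majority of 1729105 is 864553; 864,553 required, 865,015 in favor — approved.
Class II: 4/5 of 333063 = 266450.40, rounded up to 266451; 266,451 required, 266,449 in favor — not approved.
Class III: a majority of 1153808 is 576905; 576,905 required, 577,286 in favor — approved.

Not approved — the Class II shares did not give the required vote.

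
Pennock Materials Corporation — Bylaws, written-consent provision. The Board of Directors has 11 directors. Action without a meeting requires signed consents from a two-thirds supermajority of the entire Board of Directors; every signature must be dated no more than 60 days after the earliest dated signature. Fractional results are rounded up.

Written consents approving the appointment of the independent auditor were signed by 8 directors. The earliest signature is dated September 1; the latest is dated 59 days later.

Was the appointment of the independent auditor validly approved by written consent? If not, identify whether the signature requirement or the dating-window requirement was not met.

Signatures required: a two-thirds supermajority of 11 — 2/3 of 11 = 7.33, rounded up to 8, so 8 needed; 8 signed. Sufficient.
Dating window: the latest signature is 59 days after the earliest; the limit is 60 days. Within the window.

Effective — both the signature and dating-window requirements are satisfied.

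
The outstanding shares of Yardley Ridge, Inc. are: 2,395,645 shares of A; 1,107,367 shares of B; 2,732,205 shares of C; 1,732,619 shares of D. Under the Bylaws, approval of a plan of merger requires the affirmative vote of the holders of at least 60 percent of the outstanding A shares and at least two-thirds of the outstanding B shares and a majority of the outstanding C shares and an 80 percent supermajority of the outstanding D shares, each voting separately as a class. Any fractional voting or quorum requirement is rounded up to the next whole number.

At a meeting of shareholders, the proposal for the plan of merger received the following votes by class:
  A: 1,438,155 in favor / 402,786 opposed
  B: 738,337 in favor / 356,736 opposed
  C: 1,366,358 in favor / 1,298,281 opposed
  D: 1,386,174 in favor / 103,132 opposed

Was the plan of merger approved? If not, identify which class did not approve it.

Approved — every class gave the required vote.

A: 3/5 of 2395645 = 1437387; 1,437,387 required, 1,438,155 in favor — approved.
B: 2/3 of 1107367 = 738244.67, rounded up to 738245; 738,245 required, 738,337 in favor — approved.
C: a majority of 2732205 is 1366103; 1,366,103 required, 1,366,358 in favor — approved.
D: 4/5 of 1732619 = 1386095.20, rounded up to 1386096; 1,386,096 required, 1,386,174 in favor — approved.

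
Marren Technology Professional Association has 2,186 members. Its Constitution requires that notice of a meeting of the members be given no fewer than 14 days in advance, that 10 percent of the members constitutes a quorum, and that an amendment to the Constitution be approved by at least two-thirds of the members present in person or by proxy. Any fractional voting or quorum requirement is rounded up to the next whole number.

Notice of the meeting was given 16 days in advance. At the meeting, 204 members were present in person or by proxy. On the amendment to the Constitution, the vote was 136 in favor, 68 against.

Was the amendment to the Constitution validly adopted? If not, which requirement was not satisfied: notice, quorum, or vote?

Notice: 16 days given; 14 required. Satisfied.
Quorum: 10% of 2,186 = 218.60, rounded up to 219; 204 present. Not satisfied.
Vote: requires two-thirds of those present (204); 2/3 of 204 = 136, so 136 needed; 136 in favor. Satisfied.

Invalid — quorum requirement not satisfied.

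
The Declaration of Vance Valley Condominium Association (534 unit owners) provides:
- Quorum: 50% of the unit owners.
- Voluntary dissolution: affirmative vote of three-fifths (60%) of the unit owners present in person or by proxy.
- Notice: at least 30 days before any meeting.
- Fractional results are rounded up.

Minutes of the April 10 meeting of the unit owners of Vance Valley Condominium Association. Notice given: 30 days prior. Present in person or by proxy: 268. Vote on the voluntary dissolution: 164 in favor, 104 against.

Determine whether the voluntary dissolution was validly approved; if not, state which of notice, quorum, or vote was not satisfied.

Valid — all requirements satisfied.

Notice: 30 days given; 30 required. Satisfied.
Quorum: 50% of 534 = 267; 268 present. Satisfied.
Vote: requires three-fifths of those present (268); 3/5 of 268 = 160.80, rounded up to 161, so 161 needed; 164 in favor. Satisfied.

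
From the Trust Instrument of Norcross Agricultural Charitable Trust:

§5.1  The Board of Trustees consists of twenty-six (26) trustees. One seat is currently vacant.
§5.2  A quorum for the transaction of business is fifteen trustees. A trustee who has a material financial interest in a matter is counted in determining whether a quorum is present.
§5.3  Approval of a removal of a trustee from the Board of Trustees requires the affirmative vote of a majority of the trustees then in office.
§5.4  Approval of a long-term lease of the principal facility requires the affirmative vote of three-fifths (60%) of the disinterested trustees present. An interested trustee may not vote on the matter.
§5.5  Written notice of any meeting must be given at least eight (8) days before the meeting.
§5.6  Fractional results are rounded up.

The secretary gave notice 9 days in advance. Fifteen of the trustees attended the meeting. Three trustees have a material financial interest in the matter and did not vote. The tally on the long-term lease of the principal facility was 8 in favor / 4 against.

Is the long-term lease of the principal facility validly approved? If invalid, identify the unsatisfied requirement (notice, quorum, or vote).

Valid — all requirements satisfied.

Notice: 9 days given; 8 required (9 ≥ 8). Satisfied.
Quorum: 15 present (interested trustees count toward quorum); quorum is 15. Satisfied.
Vote: the long-term lease of the principal facility requires three-fifths of the disinterested trustees present (15 − 3 = 12). 3/5 of 12 = 7.20, rounded up to 8, so 8 affirmative votes are needed; 8 voted in favor. Satisfied.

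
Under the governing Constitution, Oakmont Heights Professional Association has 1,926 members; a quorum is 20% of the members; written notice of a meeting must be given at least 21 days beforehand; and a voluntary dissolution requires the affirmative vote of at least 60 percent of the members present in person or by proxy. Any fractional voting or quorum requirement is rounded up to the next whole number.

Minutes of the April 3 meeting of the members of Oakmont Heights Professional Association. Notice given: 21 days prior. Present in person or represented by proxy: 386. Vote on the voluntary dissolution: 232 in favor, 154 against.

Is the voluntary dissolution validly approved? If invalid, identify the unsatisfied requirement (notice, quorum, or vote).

Valid — all requirements satisfied.

Notice: 21 days given; 21 required. Satisfied.
Quorum: 20% of 1,926 = 385.20, rounded up to 386; 386 present. Satisfied.
Vote: requires three-fifths of those present (386); 3/5 of 386 = 231.60, rounded up to 232, so 232 needed; 232 in favor. Satisfied.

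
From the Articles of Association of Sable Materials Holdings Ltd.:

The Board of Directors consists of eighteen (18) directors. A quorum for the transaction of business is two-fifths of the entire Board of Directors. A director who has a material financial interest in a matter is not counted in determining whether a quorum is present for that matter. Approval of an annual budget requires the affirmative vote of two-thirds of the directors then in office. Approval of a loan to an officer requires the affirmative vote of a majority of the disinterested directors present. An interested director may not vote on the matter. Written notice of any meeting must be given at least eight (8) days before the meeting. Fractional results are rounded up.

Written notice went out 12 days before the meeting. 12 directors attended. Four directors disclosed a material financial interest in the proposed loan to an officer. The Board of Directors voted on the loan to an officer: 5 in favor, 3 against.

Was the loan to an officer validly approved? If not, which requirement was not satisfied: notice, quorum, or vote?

Notice: 12 days given; 8 required (12 ≥ 8). Satisfied.
Quorum: 12 present, but the 4 interested directors do not count, leaving 8. Quorum is 8. Satisfied.
Vote: the loan to an officer requires a majority of the disinterested directors present (12 − 4 = 8). A majority of 8 is 5, so 5 affirmative votes are needed; 5 voted in favor. Satisfied.

Valid — all requirements satisfied.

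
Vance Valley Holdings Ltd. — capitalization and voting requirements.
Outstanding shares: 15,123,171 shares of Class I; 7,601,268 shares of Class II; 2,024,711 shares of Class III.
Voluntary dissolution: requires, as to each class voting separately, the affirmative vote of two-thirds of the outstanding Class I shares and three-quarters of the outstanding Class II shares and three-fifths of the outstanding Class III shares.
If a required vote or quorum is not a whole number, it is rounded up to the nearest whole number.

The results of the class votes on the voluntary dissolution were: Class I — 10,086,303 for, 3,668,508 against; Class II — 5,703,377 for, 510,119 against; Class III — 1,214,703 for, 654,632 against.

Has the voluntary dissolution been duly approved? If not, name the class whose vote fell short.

Not approved — the Class III shares did not give the required vote.

Class I: 2/3 of 15123171 = 10082114; 10,082,114 required, 10,086,303 in favor — approved.
Class II: 3/4 of 7601268 = 5700951; 5,700,951 required, 5,703,377 in favor — approved.
Class III: 3/5 of 2024711 = 1214826.60, rounded up to 1214827; 1,214,827 required, 1,214,703 in favor — not approved.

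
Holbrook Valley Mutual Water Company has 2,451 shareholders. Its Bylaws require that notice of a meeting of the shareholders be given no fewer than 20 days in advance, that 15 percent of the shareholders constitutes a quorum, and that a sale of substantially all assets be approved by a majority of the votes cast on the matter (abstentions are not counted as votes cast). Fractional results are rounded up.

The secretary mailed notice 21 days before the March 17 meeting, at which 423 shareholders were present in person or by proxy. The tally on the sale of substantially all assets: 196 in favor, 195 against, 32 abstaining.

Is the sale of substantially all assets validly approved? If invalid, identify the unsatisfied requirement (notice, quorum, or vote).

Notice: 21 days given; 20 required. Satisfied.
Quorum: 15% of 2,451 = 367.65, rounded up to 368; 423 present. Satisfied.
Vote: requires a majority of the votes cast (423 − 32 abstaining = 391); a majority of 391 is 196, so 196 needed; 196 in favor. Satisfied.

Valid — all requirements satisfied.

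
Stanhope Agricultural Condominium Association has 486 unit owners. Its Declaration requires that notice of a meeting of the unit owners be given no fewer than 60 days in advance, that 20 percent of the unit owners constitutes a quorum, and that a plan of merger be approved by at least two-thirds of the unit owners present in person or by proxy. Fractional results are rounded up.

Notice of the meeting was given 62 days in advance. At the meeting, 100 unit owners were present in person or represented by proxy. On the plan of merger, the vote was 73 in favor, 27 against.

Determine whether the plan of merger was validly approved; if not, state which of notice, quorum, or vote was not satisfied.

Notice: 62 days given; 60 required. Satisfied.
Quorum: 20% of 486 = 97.20, rounded up to 98; 100 present. Satisfied.
Vote: requires two-thirds of those present (100); 2/3 of 100 = 66.67, rounded up to 67, so 67 needed; 73 in favor. Satisfied.

Valid — all requirements satisfied.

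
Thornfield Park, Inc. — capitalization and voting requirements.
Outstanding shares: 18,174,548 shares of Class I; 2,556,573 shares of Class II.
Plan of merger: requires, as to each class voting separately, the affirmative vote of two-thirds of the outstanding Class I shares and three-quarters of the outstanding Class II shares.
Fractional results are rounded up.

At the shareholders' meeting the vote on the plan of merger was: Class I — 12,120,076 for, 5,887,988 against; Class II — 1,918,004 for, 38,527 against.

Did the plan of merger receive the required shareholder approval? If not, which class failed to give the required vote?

Approved — every class gave the required vote.

Class I: 2/3 of 18174548 = 12116365.33, rounded up to 12116366; 12,116,366 required, 12,120,076 in favor — approved.
Class II: 3/4 of 2556573 = 1917429.75, rounded up to 1917430; 1,917,430 required, 1,918,004 in favor — approved.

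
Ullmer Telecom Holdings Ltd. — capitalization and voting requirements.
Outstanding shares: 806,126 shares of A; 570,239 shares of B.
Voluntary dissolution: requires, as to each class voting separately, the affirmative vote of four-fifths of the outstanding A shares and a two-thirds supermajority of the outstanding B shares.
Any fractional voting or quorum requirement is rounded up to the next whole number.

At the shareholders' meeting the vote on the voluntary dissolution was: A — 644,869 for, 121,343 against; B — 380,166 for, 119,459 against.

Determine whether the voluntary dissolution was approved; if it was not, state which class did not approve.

A: 4/5 of 806126 = 644900.80, rounded up to 644901; 644,901 required, 644,869 in favor — not approved.
B: 2/3 of 570239 = 380159.33, rounded up to 380160; 380,160 required, 380,166 in favor — approved.

Not approved — the A shares did not give the required vote.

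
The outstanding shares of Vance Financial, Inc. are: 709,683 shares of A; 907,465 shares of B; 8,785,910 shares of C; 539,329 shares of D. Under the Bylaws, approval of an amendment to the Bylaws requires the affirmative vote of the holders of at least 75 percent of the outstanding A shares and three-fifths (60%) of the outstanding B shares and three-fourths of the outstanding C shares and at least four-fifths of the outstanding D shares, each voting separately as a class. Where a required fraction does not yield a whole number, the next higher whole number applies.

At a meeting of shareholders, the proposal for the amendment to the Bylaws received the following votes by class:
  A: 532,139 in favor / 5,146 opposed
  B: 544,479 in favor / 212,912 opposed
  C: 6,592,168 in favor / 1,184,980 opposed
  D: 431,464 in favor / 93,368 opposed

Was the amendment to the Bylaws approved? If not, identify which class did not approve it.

Not approved — the A shares did not give the required vote.

A: 3/4 of 709683 = 532262.25, rounded up to 532263; 532,263 required, 532,139 in favor — not approved.
B: 3/5 of 907465 = 544479; 544,479 required, 544,479 in favor — approved.
C: 3/4 of 8785910 = 6589432.50, rounded up to 6589433; 6,589,433 required, 6,592,168 in favor — approved.
D: 4/5 of 539329 = 431463.20, rounded up to 431464; 431,464 required, 431,464 in favor — approved.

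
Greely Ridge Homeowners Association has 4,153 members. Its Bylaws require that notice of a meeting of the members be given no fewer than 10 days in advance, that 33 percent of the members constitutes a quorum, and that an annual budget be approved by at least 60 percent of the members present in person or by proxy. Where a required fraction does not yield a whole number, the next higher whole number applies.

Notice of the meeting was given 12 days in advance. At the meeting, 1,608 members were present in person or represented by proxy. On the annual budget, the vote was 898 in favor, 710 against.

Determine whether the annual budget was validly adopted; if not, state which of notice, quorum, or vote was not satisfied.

Invalid — vote requirement not satisfied.

Notice: 12 days given; 10 required. Satisfied.
Quorum: 33% of 4,153 = 1,370.49, rounded up to 1,371; 1,608 present. Satisfied.
Vote: requires three-fifths of those present (1,608); 3/5 of 1608 = 964.80, rounded up to 965, so 965 needed; 898 in favor. Not satisfied.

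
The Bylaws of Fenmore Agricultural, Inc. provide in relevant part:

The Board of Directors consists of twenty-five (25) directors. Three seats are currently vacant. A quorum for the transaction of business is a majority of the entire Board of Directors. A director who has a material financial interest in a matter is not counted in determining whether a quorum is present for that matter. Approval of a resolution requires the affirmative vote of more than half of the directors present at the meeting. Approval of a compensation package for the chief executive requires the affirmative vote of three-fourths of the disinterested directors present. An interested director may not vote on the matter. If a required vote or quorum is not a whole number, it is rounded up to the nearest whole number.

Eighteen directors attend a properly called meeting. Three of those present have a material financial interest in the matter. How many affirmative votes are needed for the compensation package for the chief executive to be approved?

12

The compensation package for the chief executive requires three-fourths of the disinterested directors present (18 − 3 = 15).
3/4 of 15 = 11.25, rounded up to 12.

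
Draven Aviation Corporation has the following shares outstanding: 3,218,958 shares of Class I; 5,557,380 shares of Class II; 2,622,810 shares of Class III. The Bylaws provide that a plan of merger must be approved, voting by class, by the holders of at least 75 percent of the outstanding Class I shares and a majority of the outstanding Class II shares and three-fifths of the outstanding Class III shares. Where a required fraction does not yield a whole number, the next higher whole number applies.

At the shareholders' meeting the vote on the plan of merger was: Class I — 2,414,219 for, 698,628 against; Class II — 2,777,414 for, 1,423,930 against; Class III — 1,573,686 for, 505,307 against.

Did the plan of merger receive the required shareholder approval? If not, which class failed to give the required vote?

Not approved — the Class II shares did not give the required vote.

Class I: 3/4 of 3218958 = 2414218.50, rounded up to 2414219; 2,414,219 required, 2,414,219 in favor — approved.
Class II: a majority of 5557380 is 2778691; 2,778,691 required, 2,777,414 in favor — not approved.
Class III: 3/5 of 2622810 = 1573686; 1,573,686 required, 1,573,686 in favor — approved.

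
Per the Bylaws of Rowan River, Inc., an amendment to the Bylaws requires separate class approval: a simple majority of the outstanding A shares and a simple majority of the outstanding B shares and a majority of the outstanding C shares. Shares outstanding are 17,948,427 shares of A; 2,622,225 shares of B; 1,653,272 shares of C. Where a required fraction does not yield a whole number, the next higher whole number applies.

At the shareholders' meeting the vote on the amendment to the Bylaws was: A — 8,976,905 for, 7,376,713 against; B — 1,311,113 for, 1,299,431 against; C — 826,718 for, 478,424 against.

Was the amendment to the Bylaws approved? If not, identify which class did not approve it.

A: a majority of 17948427 is 8974214; 8,974,214 required, 8,976,905 in favor — approved.
B: a majority of 2622225 is 1311113; 1,311,113 required, 1,311,113 in favor — approved.
C: a majority of 1653272 is 826637; 826,637 required, 826,718 in favor — approved.

Approved — every class gave the required vote.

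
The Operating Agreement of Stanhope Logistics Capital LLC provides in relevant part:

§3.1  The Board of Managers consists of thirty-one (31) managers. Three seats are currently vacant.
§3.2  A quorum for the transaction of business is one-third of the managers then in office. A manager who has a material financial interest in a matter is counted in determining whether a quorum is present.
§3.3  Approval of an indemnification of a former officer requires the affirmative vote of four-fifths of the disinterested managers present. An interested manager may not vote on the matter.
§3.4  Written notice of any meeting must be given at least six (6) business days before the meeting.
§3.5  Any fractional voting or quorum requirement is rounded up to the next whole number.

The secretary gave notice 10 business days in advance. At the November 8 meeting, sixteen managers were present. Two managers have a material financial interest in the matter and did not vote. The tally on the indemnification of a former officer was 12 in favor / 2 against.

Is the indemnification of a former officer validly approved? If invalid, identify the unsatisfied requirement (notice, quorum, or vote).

Notice: 10 business days given; 6 required (10 ≥ 6). Satisfied.
Quorum: 16 present (interested managers count toward quorum); quorum is 10. Satisfied.
Vote: the indemnification of a former officer requires four-fifths of the disinterested managers present (16 − 2 = 14). 4/5 of 14 = 11.20, rounded up to 12, so 12 affirmative votes are needed; 12 voted in favor. Satisfied.

Valid — all requirements satisfied.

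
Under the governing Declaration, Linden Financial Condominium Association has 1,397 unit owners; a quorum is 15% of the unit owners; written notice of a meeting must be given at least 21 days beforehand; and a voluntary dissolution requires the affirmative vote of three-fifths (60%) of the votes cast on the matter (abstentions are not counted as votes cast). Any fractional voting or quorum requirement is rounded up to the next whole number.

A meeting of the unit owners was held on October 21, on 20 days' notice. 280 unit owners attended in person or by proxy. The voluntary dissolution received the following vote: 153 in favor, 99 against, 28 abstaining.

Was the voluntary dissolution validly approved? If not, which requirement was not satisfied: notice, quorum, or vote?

Notice: 20 days given; 21 required. Not satisfied.
Quorum: 15% of 1,397 = 209.55, rounded up to 210; 280 present. Satisfied.
Vote: requires three-fifths of the votes cast (280 − 28 abstaining = 252); 3/5 of 252 = 151.20, rounded up to 152, so 152 needed; 153 in favor. Satisfied.

Invalid — notice requirement not satisfied.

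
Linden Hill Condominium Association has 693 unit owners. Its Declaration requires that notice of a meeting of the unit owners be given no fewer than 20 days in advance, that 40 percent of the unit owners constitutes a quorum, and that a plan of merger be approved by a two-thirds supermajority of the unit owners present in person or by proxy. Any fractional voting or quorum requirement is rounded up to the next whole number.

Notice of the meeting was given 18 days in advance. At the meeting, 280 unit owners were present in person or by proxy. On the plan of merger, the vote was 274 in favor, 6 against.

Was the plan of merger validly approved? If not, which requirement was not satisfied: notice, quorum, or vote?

Notice: 18 days given; 20 required. Not satisfied.
Quorum: 40% of 693 = 277.20, rounded up to 278; 280 present. Satisfied.
Vote: requires two-thirds of those present (280); 2/3 of 280 = 186.67, rounded up to 187, so 187 needed; 274 in favor. Satisfied.

Invalid — notice requirement not satisfied.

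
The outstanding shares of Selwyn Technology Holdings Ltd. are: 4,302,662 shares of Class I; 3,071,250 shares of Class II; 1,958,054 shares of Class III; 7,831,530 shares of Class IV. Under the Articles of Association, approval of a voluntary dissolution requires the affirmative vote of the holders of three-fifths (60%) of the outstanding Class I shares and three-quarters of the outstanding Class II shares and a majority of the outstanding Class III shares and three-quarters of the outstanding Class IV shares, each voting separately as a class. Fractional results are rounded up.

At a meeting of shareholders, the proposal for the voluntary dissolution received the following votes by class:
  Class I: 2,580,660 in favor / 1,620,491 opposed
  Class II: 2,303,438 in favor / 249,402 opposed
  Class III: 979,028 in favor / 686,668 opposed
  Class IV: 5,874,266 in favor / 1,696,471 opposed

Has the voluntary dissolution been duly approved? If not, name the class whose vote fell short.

Class I: 3/5 of 4302662 = 2581597.20, rounded up to 2581598; 2,581,598 required, 2,580,660 in favor — not approved.
Class II: 3/4 of 3071250 = 2303437.50, rounded up to 2303438; 2,303,438 required, 2,303,438 in favor — approved.
Class III: a majority of 1958054 is 979028; 979,028 required, 979,028 in favor — approved.
Class IV: 3/4 of 7831530 = 5873647.50, rounded up to 5873648; 5,873,648 required, 5,874,266 in favor — approved.

Not approved — the Class I shares did not give the required vote.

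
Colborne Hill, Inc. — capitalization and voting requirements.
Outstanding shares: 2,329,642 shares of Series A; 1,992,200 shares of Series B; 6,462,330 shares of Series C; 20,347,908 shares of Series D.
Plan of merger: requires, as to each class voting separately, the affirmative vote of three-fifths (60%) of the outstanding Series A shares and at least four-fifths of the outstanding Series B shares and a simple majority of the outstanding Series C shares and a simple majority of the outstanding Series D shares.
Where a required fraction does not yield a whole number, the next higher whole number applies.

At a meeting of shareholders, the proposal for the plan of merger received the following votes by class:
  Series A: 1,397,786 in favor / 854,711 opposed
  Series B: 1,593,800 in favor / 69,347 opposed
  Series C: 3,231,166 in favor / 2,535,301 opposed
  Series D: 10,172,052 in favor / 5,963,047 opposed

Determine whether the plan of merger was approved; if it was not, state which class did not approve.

Series A: 3/5 of 2329642 = 1397785.20, rounded up to 1397786; 1,397,786 required, 1,397,786 in favor — approved.
Series B: 4/5 of 1992200 = 1593760; 1,593,760 required, 1,593,800 in favor — approved.
Series C: a majority of 6462330 is 3231166; 3,231,166 required, 3,231,166 in favor — approved.
Series D: a majority of 20347908 is 10173955; 10,173,955 required, 10,172,052 in favor — not approved.

Not approved — the Series D shares did not give the required vote.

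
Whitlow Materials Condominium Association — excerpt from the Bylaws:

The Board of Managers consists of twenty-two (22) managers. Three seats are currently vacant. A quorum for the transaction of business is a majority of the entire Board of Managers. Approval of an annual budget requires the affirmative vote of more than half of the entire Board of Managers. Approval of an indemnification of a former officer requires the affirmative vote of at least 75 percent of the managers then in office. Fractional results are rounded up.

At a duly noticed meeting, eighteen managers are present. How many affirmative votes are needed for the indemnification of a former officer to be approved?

The indemnification of a former officer requires three-fourths of the managers then in office (19).
3/4 of 19 = 14.25, rounded up to 15.

15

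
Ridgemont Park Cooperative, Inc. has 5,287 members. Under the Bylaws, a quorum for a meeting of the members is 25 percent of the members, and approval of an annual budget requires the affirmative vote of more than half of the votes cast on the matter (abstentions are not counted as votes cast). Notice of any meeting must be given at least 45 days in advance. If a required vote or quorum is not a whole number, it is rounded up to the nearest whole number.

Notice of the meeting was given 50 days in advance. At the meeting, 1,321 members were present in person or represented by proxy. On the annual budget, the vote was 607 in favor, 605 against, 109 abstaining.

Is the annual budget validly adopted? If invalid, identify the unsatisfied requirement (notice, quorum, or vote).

Notice: 50 days given; 45 required. Satisfied.
Quorum: 25% of 5,287 = 1,321.75, rounded up to 1,322; 1,321 present. Not satisfied.
Vote: requires a majority of the votes cast (1,321 − 109 abstaining = 1,212); a majority of 1212 is 607, so 607 needed; 607 in favor. Satisfied.

Invalid — quorum requirement not satisfied.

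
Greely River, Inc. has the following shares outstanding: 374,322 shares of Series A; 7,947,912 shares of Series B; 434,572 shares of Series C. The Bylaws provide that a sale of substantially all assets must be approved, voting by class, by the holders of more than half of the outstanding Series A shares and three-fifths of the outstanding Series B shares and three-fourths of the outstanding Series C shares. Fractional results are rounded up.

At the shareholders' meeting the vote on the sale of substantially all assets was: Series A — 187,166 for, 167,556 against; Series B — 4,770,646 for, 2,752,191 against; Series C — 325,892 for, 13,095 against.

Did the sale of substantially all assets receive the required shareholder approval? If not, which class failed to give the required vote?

Not approved — the Series C shares did not give the required vote.

Series A: a majority of 374322 is 187162; 187,162 required, 187,166 in favor — approved.
Series B: 3/5 of 7947912 = 4768747.20, rounded up to 4768748; 4,768,748 required, 4,770,646 in favor — approved.
Series C: 3/4 of 434572 = 325929; 325,929 required, 325,892 in favor — not approved.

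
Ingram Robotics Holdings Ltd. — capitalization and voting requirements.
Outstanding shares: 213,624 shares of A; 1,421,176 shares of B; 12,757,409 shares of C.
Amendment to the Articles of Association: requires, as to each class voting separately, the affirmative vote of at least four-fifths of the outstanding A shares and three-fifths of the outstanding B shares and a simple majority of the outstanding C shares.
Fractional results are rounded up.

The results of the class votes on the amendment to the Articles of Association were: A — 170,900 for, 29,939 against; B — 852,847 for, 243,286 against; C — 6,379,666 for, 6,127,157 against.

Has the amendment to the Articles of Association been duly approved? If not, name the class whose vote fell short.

Approved — every class gave the required vote.

A: 4/5 of 213624 = 170899.20, rounded up to 170900; 170,900 required, 170,900 in favor — approved.
B: 3/5 of 1421176 = 852705.60, rounded up to 852706; 852,706 required, 852,847 in favor — approved.
C: a majority of 12757409 is 6378705; 6,378,705 required, 6,379,666 in favor — approved.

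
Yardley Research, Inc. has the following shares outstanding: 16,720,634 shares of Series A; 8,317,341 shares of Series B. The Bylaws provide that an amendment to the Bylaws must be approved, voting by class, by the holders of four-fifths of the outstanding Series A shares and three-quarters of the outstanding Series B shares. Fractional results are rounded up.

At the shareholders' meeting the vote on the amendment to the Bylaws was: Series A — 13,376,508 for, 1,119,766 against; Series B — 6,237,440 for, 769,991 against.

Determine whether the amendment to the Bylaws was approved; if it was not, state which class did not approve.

Not approved — the Series B shares did not give the required vote.

Series A: 4/5 of 16720634 = 13376507.20, rounded up to 13376508; 13,376,508 required, 13,376,508 in favor — approved.
Series B: 3/4 of 8317341 = 6238005.75, rounded up to 6238006; 6,238,006 required, 6,237,440 in favor — not approved.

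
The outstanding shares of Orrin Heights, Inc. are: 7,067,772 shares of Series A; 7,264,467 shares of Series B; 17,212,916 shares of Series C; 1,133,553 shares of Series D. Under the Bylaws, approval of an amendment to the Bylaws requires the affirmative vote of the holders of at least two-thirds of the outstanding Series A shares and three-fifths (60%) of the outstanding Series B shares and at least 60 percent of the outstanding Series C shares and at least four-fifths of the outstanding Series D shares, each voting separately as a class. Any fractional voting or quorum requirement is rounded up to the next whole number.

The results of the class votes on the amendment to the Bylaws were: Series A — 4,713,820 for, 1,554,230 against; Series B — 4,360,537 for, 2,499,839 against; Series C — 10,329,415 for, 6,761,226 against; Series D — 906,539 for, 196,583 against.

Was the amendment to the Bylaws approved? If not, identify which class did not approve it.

Series A: 2/3 of 7067772 = 4711848; 4,711,848 required, 4,713,820 in favor — approved.
Series B: 3/5 of 7264467 = 4358680.20, rounded up to 4358681; 4,358,681 required, 4,360,537 in favor — approved.
Series C: 3/5 of 17212916 = 10327749.60, rounded up to 10327750; 10,327,750 required, 10,329,415 in favor — approved.
Series D: 4/5 of 1133553 = 906842.40, rounded up to 906843; 906,843 required, 906,539 in favor — not approved.

Not approved — the Series D shares did not give the required vote.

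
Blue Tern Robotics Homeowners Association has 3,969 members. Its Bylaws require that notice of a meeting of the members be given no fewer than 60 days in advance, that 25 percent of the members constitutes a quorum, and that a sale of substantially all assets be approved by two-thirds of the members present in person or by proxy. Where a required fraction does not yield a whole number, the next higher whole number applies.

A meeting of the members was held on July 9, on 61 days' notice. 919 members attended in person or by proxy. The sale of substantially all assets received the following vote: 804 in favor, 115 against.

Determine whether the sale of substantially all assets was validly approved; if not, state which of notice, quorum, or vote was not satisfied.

Notice: 61 days given; 60 required. Satisfied.
Quorum: 25% of 3,969 = 992.25, rounded up to 993; 919 present. Not satisfied.
Vote: requires two-thirds of those present (919); 2/3 of 919 = 612.67, rounded up to 613, so 613 needed; 804 in favor. Satisfied.

Invalid — quorum requirement not satisfied.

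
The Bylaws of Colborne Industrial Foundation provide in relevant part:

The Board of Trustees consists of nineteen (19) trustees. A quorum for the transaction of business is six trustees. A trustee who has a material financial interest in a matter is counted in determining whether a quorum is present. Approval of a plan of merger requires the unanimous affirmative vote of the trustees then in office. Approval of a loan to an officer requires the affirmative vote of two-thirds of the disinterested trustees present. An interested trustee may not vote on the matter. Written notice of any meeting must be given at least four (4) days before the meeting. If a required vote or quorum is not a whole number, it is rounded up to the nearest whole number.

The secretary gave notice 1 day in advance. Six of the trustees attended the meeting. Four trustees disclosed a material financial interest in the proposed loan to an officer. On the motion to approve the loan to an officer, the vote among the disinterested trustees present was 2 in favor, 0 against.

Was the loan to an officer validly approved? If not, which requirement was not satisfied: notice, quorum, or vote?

Notice: 1 day given; 4 required (1 < 4). Not satisfied.
Quorum: 6 present (interested trustees count toward quorum); quorum is 6. Satisfied.
Vote: the loan to an officer requires two-thirds of the disinterested trustees present (6 − 4 = 2). 2/3 of 2 = 1.33, rounded up to 2, so 2 affirmative votes are needed; 2 voted in favor. Satisfied.

Invalid — notice requirement not satisfied.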